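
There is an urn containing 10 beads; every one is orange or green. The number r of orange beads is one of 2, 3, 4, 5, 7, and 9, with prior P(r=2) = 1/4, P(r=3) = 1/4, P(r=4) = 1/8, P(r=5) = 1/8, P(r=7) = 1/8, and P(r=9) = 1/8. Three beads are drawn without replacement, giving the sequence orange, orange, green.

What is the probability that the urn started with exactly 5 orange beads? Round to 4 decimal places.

0.2058

Compute the likelihood of the observed sequence for each case: P(data | r = 2) = (2/10)(1/9)(8/8) = 1/45; P(data | r = 3) = (3/10)(2/9)(7/8) = 7/120; P(data | r = 4) = (4/10)(3/9)(6/8) = 1/10; P(data | r = 5) = (5/10)(4/9)(5/8) = 5/36; P(data | r = 7) = (7/10)(6/9)(3/8) = 7/40; P(data | r = 9) = (9/10)(8/9)(1/8) = 1/10.
Multiplying each by its prior: 1/4 · 1/45 = 1/180, 1/4 · 7/120 = 7/480, 1/8 · 1/10 = 1/80, 1/8 · 5/36 = 5/288, 1/8 · 7/40 = 7/320, 1/8 · 1/10 = 1/80; summing to 27/320.
So P(r = 5 | data) = (5/288) / (27/320) = 50/243.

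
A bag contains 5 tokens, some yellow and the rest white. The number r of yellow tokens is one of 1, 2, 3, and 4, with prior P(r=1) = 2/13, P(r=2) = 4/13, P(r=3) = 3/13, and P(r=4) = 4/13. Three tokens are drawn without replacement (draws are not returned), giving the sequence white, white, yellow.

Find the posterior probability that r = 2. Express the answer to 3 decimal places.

0.533

The likelihood of the observed sequence under each hypothesis: P(data | r = 1) = (4/5)(3/4)(1/3) = 1/5; P(data | r = 2) = (3/5)(2/4)(2/3) = 1/5; P(data | r = 3) = (2/5)(1/4)(3/3) = 1/10; P(data | r = 4) = (1/5)(0/4) = 0.
Weighting by the prior gives 2/13 · 1/5 = 2/65, 4/13 · 1/5 = 4/65, 3/13 · 1/10 = 3/130, 4/13 · 0 = 0; with total 3/26.
Therefore the posterior P(r = 2 | data) = (4/65) / (3/26) = 8/15.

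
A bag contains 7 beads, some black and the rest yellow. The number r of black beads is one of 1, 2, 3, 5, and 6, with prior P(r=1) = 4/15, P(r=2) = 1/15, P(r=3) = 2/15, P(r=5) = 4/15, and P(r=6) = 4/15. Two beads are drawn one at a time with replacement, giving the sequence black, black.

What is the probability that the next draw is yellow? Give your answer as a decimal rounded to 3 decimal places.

0.243

Under each hypothesis, the probability of the observed sequence is: P(data | r = 1) = (1/7)(1/7) = 1/49; P(data | r = 2) = (2/7)(2/7) = 4/49; P(data | r = 3) = (3/7)(3/7) = 9/49; P(data | r = 5) = (5/7)(5/7) = 25/49; P(data | r = 6) = (6/7)(6/7) = 36/49.
The prior-weighted likelihoods are 4/15 · 1/49 = 4/735, 1/15 · 4/49 = 4/735, 2/15 · 9/49 = 6/245, 4/15 · 25/49 = 20/147, 4/15 · 36/49 = 48/245; these sum to 18/49.
Normalising, the posterior is P(r = 1 | data) = 2/135, P(r = 2 | data) = 2/135, P(r = 3 | data) = 1/15, P(r = 5 | data) = 10/27, P(r = 6 | data) = 8/15.
The predictive probability is P(yellow next | data) = (6/7)(2/135) + (5/7)(2/135) + (4/7)(1/15) + (2/7)(10/27) + (1/7)(8/15) = 46/189.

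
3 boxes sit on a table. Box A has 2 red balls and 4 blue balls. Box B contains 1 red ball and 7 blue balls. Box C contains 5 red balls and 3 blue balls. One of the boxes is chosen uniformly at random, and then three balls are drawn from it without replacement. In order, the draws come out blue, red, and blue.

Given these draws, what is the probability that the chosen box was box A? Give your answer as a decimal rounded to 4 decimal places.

0.4828

The likelihood of the observed sequence under each hypothesis: P(data | box A) = (4/6)(2/5)(3/4) = 1/5; P(data | box B) = (7/8)(1/7)(6/6) = 1/8; P(data | box C) = (3/8)(5/7)(2/6) = 5/56.
The prior-weighted likelihoods are 1/3 · 1/5 = 1/15, 1/3 · 1/8 = 1/24, 1/3 · 5/56 = 5/168; with total 29/210.
Hence P(box A | data) = (1/15) / (29/210) = 14/29.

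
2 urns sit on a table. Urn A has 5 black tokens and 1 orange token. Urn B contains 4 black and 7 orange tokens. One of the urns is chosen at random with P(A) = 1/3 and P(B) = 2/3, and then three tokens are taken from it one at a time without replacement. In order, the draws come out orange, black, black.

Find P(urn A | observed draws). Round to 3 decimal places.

0.495

For each hypothesis, P(data | H) works out to: P(data | urn A) = (1/6)(5/5)(4/4) = 1/6; P(data | urn B) = (7/11)(4/10)(3/9) = 14/165.
Multiplying each by its prior: 1/3 · 1/6 = 1/18, 2/3 · 14/165 = 28/495; these sum to 37/330.
Hence P(urn A | data) = (1/18) / (37/330) = 55/111.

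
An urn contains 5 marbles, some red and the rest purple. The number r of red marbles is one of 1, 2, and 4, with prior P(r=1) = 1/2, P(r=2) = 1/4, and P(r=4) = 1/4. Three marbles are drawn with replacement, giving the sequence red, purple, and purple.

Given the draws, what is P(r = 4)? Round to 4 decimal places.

For each hypothesis, P(data | H) works out to: P(data | r = 1) = (1/5)(4/5)(4/5) = 16/125; P(data | r = 2) = (2/5)(3/5)(3/5) = 18/125; P(data | r = 4) = (4/5)(1/5)(1/5) = 4/125.
Multiplying each by its prior: 1/2 · 16/125 = 8/125, 1/4 · 18/125 = 9/250, 1/4 · 4/125 = 1/125; these sum to 27/250.
Hence P(r = 4 | data) = (1/125) / (27/250) = 2/27.

0.0741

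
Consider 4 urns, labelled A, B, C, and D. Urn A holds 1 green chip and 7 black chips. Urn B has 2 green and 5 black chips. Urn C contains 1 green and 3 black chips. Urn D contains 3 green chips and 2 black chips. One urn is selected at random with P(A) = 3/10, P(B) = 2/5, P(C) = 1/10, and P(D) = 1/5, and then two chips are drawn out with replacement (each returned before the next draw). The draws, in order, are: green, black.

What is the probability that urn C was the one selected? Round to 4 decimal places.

For each hypothesis, P(data | H) works out to: P(data | urn A) = (1/8)(7/8) = 0.10938; P(data | urn B) = (2/7)(5/7) = 0.20408; P(data | urn C) = (1/4)(3/4) = 0.1875; P(data | urn D) = (3/5)(2/5) = 0.24.
Weighting by the prior gives 3/10 · 0.10938 = 0.032813, 2/5 · 0.20408 = 0.081633, 1/10 · 0.1875 = 0.01875, 1/5 · 0.24 = 0.048; summing to 0.1812.
So P(urn C | data) = (0.01875) / (0.1812) = 0.10348.

0.1035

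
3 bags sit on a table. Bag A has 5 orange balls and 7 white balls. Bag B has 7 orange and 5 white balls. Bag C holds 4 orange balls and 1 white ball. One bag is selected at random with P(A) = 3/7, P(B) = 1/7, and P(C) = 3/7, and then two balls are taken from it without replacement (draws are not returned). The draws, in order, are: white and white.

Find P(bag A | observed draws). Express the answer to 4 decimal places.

Compute the likelihood of the observed sequence for each case: P(data | bag A) = (7/12)(6/11) = 7/22; P(data | bag B) = (5/12)(4/11) = 5/33; P(data | bag C) = (1/5)(0/4) = 0.
Weighting by the prior gives 3/7 · 7/22 = 3/22, 1/7 · 5/33 = 5/231, 3/7 · 0 = 0; with total 73/462.
By Bayes' rule, P(bag A | data) = (3/22) / (73/462) = 63/73.

0.8630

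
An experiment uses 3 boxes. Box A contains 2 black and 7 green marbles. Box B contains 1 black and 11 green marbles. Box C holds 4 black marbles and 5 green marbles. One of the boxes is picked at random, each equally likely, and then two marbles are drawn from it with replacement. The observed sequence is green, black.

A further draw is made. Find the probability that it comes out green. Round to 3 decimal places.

0.689

For each hypothesis, P(data | H) works out to: P(data | box A) = (7/9)(2/9) = 0.17284; P(data | box B) = (11/12)(1/12) = 0.076389; P(data | box C) = (5/9)(4/9) = 0.24691.
Multiplying each by its prior: 1/3 · 0.17284 = 0.057613, 1/3 · 0.076389 = 0.025463, 1/3 · 0.24691 = 0.082305; with total 0.16538.
Dividing through by the total gives posterior P(box A | data) = 0.34837, P(box B | data) = 0.15397, P(box C | data) = 0.49767.
The predictive probability is P(green next | data) = (7/9)(0.34837) + (11/12)(0.15397) + (5/9)(0.49767) = 0.68857.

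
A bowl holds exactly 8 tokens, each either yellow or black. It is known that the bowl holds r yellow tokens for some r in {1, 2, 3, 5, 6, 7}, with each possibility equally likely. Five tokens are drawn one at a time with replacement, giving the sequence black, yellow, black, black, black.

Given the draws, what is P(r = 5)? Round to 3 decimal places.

0.055

For each hypothesis, P(data | H) works out to: P(data | r = 1) = (7/8)(1/8)(7/8)(7/8)(7/8) = 0.073273; P(data | r = 2) = (6/8)(2/8)(6/8)(6/8)(6/8) = 0.079102; P(data | r = 3) = (5/8)(3/8)(5/8)(5/8)(5/8) = 0.05722; P(data | r = 5) = (3/8)(5/8)(3/8)(3/8)(3/8) = 0.01236; P(data | r = 6) = (2/8)(6/8)(2/8)(2/8)(2/8) = 0.0029297; P(data | r = 7) = (1/8)(7/8)(1/8)(1/8)(1/8) = 0.00021362.
The prior-weighted likelihoods are 1/6 · 0.073273 = 0.012212, 1/6 · 0.079102 = 0.013184, 1/6 · 0.05722 = 0.0095367, 1/6 · 0.01236 = 0.0020599, 1/6 · 0.0029297 = 0.00048828, 1/6 · 0.00021362 = 3.5604e-05; summing to 0.037516.
Therefore the posterior P(r = 5 | data) = (0.0020599) / (0.037516) = 0.054908.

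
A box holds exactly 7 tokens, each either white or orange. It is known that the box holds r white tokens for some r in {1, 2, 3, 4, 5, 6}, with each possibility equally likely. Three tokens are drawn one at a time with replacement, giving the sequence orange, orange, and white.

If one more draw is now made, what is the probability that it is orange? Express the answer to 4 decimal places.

Compute the likelihood of the observed sequence for each case: P(data | r = 1) = (6/7)(6/7)(1/7) = 0.10496; P(data | r = 2) = (5/7)(5/7)(2/7) = 0.14577; P(data | r = 3) = (4/7)(4/7)(3/7) = 0.13994; P(data | r = 4) = (3/7)(3/7)(4/7) = 0.10496; P(data | r = 5) = (2/7)(2/7)(5/7) = 0.058309; P(data | r = 6) = (1/7)(1/7)(6/7) = 0.017493.
Weighting by the prior gives 1/6 · 0.10496 = 0.017493, 1/6 · 0.14577 = 0.024295, 1/6 · 0.13994 = 0.023324, 1/6 · 0.10496 = 0.017493, 1/6 · 0.058309 = 0.0097182, 1/6 · 0.017493 = 0.0029155; with total 0.095238.
Normalising, the posterior is P(r = 1 | data) = 0.18367, P(r = 2 | data) = 0.2551, P(r = 3 | data) = 0.2449, P(r = 4 | data) = 0.18367, P(r = 5 | data) = 0.10204, P(r = 6 | data) = 0.030612.
Averaging over the posterior, P(orange next | data) = (6/7)(0.18367) + (5/7)(0.2551) + (4/7)(0.2449) + (3/7)(0.18367) + (2/7)(0.10204) + (1/7)(0.030612) = 0.59184.

0.5918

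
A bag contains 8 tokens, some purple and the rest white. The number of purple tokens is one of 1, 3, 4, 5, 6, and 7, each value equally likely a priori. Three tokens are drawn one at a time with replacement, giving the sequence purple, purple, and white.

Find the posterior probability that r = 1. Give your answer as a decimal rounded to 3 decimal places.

0.022

For each hypothesis, P(data | H) works out to: P(data | r = 1) = (1/8)(1/8)(7/8) = 0.013672; P(data | r = 3) = (3/8)(3/8)(5/8) = 0.087891; P(data | r = 4) = (4/8)(4/8)(4/8) = 0.125; P(data | r = 5) = (5/8)(5/8)(3/8) = 0.14648; P(data | r = 6) = (6/8)(6/8)(2/8) = 0.14062; P(data | r = 7) = (7/8)(7/8)(1/8) = 0.095703.
Weighting by the prior gives 1/6 · 0.013672 = 0.0022786, 1/6 · 0.087891 = 0.014648, 1/6 · 0.125 = 0.020833, 1/6 · 0.14648 = 0.024414, 1/6 · 0.14062 = 0.023438, 1/6 · 0.095703 = 0.015951; summing to 0.10156.
So P(r = 1 | data) = (0.0022786) / (0.10156) = 0.022436.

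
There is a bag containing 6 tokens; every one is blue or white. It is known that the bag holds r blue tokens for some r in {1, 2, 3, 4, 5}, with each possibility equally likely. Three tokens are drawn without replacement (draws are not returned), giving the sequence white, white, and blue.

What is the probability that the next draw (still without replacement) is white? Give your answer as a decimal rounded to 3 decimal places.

0.600

The likelihood of the observed sequence under each hypothesis: P(data | r = 1) = (5/6)(4/5)(1/4) = 1/6; P(data | r = 2) = (4/6)(3/5)(2/4) = 1/5; P(data | r = 3) = (3/6)(2/5)(3/4) = 3/20; P(data | r = 4) = (2/6)(1/5)(4/4) = 1/15; P(data | r = 5) = (1/6)(0/5) = 0.
The prior-weighted likelihoods are 1/5 · 1/6 = 1/30, 1/5 · 1/5 = 1/25, 1/5 · 3/20 = 3/100, 1/5 · 1/15 = 1/75, 1/5 · 0 = 0; these sum to 7/60.
Normalising, the posterior is P(r = 1 | data) = 2/7, P(r = 2 | data) = 12/35, P(r = 3 | data) = 9/35, P(r = 4 | data) = 4/35, P(r = 5 | data) = 0.
Averaging over the posterior, P(white next | data) = (1)(2/7) + (2/3)(12/35) + (1/3)(9/35) + (0)(4/35) = 3/5.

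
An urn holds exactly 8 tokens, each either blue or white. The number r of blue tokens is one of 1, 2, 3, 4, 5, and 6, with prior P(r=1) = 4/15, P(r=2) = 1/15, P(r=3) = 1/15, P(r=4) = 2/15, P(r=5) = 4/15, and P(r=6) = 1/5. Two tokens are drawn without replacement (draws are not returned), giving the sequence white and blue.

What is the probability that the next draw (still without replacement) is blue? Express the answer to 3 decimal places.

0.508

For each hypothesis, P(data | H) works out to: P(data | r = 1) = (7/8)(1/7) = 1/8; P(data | r = 2) = (6/8)(2/7) = 3/14; P(data | r = 3) = (5/8)(3/7) = 15/56; P(data | r = 4) = (4/8)(4/7) = 2/7; P(data | r = 5) = (3/8)(5/7) = 15/56; P(data | r = 6) = (2/8)(6/7) = 3/14.
Multiplying each by its prior: 4/15 · 1/8 = 1/30, 1/15 · 3/14 = 1/70, 1/15 · 15/56 = 1/56, 2/15 · 2/7 = 4/105, 4/15 · 15/56 = 1/14, 1/5 · 3/14 = 3/70; with total 61/280.
Normalising, the posterior is P(r = 1 | data) = 28/183, P(r = 2 | data) = 4/61, P(r = 3 | data) = 5/61, P(r = 4 | data) = 32/183, P(r = 5 | data) = 20/61, P(r = 6 | data) = 12/61.
So P(blue next | data) = Σ P(blue next | H) P(H | data) = (0)(28/183) + (1/6)(4/61) + (1/3)(5/61) + (1/2)(32/183) + (2/3)(20/61) + (5/6)(12/61) = 31/61.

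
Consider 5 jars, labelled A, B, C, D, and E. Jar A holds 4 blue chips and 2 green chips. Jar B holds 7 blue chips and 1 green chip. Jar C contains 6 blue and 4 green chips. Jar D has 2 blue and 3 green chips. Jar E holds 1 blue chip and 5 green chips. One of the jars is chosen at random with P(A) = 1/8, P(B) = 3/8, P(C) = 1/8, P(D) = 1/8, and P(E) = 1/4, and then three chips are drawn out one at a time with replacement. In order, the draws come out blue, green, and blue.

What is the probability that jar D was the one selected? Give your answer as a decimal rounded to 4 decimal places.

0.1330

The likelihood of the observed sequence under each hypothesis: P(data | jar A) = (4/6)(2/6)(4/6) = 0.14815; P(data | jar B) = (7/8)(1/8)(7/8) = 0.095703; P(data | jar C) = (6/10)(4/10)(6/10) = 0.144; P(data | jar D) = (2/5)(3/5)(2/5) = 0.096; P(data | jar E) = (1/6)(5/6)(1/6) = 0.023148.
Weighting by the prior gives 1/8 · 0.14815 = 0.018519, 3/8 · 0.095703 = 0.035889, 1/8 · 0.144 = 0.018, 1/8 · 0.096 = 0.012, 1/4 · 0.023148 = 0.005787; these sum to 0.090194.
By Bayes' rule, P(jar D | data) = (0.012) / (0.090194) = 0.13305.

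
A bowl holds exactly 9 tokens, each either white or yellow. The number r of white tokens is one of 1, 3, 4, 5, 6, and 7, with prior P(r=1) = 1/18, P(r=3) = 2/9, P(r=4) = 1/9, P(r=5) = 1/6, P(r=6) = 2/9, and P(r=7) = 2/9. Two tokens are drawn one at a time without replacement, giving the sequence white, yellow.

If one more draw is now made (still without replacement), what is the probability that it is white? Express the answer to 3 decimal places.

0.557

For each hypothesis, P(data | H) works out to: P(data | r = 1) = (1/9)(8/8) = 1/9; P(data | r = 3) = (3/9)(6/8) = 1/4; P(data | r = 4) = (4/9)(5/8) = 5/18; P(data | r = 5) = (5/9)(4/8) = 5/18; P(data | r = 6) = (6/9)(3/8) = 1/4; P(data | r = 7) = (7/9)(2/8) = 7/36.
Multiplying each by its prior: 1/18 · 1/9 = 1/162, 2/9 · 1/4 = 1/18, 1/9 · 5/18 = 5/162, 1/6 · 5/18 = 5/108, 2/9 · 1/4 = 1/18, 2/9 · 7/36 = 7/162; summing to 77/324.
The posterior is then P(r = 1 | data) = 2/77, P(r = 3 | data) = 18/77, P(r = 4 | data) = 10/77, P(r = 5 | data) = 15/77, P(r = 6 | data) = 18/77, P(r = 7 | data) = 2/11.
So P(white next | data) = Σ P(white next | H) P(H | data) = (0)(2/77) + (2/7)(18/77) + (3/7)(10/77) + (4/7)(15/77) + (5/7)(18/77) + (6/7)(2/11) = 300/539.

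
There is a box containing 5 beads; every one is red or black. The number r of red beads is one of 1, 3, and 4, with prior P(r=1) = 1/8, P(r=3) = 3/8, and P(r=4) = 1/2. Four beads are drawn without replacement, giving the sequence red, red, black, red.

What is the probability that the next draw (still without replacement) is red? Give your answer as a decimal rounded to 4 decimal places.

Compute the likelihood of the observed sequence for each case: P(data | r = 1) = (1/5)(0/4) = 0; P(data | r = 3) = (3/5)(2/4)(2/3)(1/2) = 1/10; P(data | r = 4) = (4/5)(3/4)(1/3)(2/2) = 1/5.
The prior-weighted likelihoods are 1/8 · 0 = 0, 3/8 · 1/10 = 3/80, 1/2 · 1/5 = 1/10; with total 11/80.
Dividing through by the total gives posterior P(r = 1 | data) = 0, P(r = 3 | data) = 3/11, P(r = 4 | data) = 8/11.
So P(red next | data) = Σ P(red next | H) P(H | data) = (0)(3/11) + (1)(8/11) = 8/11.

0.7273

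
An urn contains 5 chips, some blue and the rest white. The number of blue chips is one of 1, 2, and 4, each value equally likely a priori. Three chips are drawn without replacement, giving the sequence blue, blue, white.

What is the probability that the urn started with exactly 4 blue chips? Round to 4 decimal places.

0.6667

The likelihood of the observed sequence under each hypothesis: P(data | r = 1) = (1/5)(0/4) = 0; P(data | r = 2) = (2/5)(1/4)(3/3) = 1/10; P(data | r = 4) = (4/5)(3/4)(1/3) = 1/5.
The prior-weighted likelihoods are 1/3 · 0 = 0, 1/3 · 1/10 = 1/30, 1/3 · 1/5 = 1/15; summing to 1/10.
Hence P(r = 4 | data) = (1/15) / (1/10) = 2/3.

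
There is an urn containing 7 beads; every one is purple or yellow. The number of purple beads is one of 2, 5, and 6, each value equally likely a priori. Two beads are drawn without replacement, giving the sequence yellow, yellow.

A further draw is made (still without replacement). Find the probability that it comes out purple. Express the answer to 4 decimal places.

The likelihood of the observed sequence under each hypothesis: P(data | r = 2) = (5/7)(4/6) = 10/21; P(data | r = 5) = (2/7)(1/6) = 1/21; P(data | r = 6) = (1/7)(0/6) = 0.
Multiplying each by its prior: 1/3 · 10/21 = 10/63, 1/3 · 1/21 = 1/63, 1/3 · 0 = 0; these sum to 11/63.
Normalising, the posterior is P(r = 2 | data) = 10/11, P(r = 5 | data) = 1/11, P(r = 6 | data) = 0.
Averaging over the posterior, P(purple next | data) = (2/5)(10/11) + (1)(1/11) = 5/11.

0.4545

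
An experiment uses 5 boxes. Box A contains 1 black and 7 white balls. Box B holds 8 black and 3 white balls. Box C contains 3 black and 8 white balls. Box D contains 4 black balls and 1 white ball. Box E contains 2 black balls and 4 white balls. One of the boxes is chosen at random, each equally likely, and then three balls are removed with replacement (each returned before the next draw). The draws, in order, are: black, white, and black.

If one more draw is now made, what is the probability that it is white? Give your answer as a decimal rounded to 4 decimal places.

0.4000

Under each hypothesis, the probability of the observed sequence is: P(data | box A) = (1/8)(7/8)(1/8) = 0.013672; P(data | box B) = (8/11)(3/11)(8/11) = 0.14425; P(data | box C) = (3/11)(8/11)(3/11) = 0.054095; P(data | box D) = (4/5)(1/5)(4/5) = 0.128; P(data | box E) = (2/6)(4/6)(2/6) = 0.074074.
Weighting by the prior gives 1/5 · 0.013672 = 0.0027344, 1/5 · 0.14425 = 0.02885, 1/5 · 0.054095 = 0.010819, 1/5 · 0.128 = 0.0256, 1/5 · 0.074074 = 0.014815; these sum to 0.082819.
The posterior is then P(box A | data) = 0.033016, P(box B | data) = 0.34836, P(box C | data) = 0.13063, P(box D | data) = 0.30911, P(box E | data) = 0.17888.
So P(white next | data) = Σ P(white next | H) P(H | data) = (7/8)(0.033016) + (3/11)(0.34836) + (8/11)(0.13063) + (1/5)(0.30911) + (2/3)(0.17888) = 0.39998.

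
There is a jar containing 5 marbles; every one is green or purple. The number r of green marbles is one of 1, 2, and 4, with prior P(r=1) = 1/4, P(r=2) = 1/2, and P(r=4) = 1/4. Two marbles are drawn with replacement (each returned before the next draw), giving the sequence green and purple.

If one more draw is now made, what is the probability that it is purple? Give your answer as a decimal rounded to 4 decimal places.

0.5600

Under each hypothesis, the probability of the observed sequence is: P(data | r = 1) = (1/5)(4/5) = 4/25; P(data | r = 2) = (2/5)(3/5) = 6/25; P(data | r = 4) = (4/5)(1/5) = 4/25.
The prior-weighted likelihoods are 1/4 · 4/25 = 1/25, 1/2 · 6/25 = 3/25, 1/4 · 4/25 = 1/25; summing to 1/5.
Dividing through by the total gives posterior P(r = 1 | data) = 1/5, P(r = 2 | data) = 3/5, P(r = 4 | data) = 1/5.
So P(purple next | data) = Σ P(purple next | H) P(H | data) = (4/5)(1/5) + (3/5)(3/5) + (1/5)(1/5) = 14/25.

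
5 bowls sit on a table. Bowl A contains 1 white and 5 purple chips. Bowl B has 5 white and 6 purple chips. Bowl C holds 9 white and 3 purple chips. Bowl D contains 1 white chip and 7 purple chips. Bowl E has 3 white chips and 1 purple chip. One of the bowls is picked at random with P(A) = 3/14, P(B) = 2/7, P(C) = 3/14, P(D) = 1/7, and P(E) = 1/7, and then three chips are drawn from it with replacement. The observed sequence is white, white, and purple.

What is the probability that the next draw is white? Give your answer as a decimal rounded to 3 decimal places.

0.597

The likelihood of the observed sequence under each hypothesis: P(data | bowl A) = (1/6)(1/6)(5/6) = 0.023148; P(data | bowl B) = (5/11)(5/11)(6/11) = 0.1127; P(data | bowl C) = (9/12)(9/12)(3/12) = 0.14062; P(data | bowl D) = (1/8)(1/8)(7/8) = 0.013672; P(data | bowl E) = (3/4)(3/4)(1/4) = 0.14062.
The prior-weighted likelihoods are 3/14 · 0.023148 = 0.0049603, 2/7 · 0.1127 = 0.032199, 3/14 · 0.14062 = 0.030134, 1/7 · 0.013672 = 0.0019531, 1/7 · 0.14062 = 0.020089; summing to 0.089336.
Normalising, the posterior is P(bowl A | data) = 0.055524, P(bowl B | data) = 0.36043, P(bowl C | data) = 0.33731, P(bowl D | data) = 0.021863, P(bowl E | data) = 0.22487.
So P(white next | data) = Σ P(white next | H) P(H | data) = (1/6)(0.055524) + (5/11)(0.36043) + (3/4)(0.33731) + (1/8)(0.021863) + (3/4)(0.22487) = 0.59746.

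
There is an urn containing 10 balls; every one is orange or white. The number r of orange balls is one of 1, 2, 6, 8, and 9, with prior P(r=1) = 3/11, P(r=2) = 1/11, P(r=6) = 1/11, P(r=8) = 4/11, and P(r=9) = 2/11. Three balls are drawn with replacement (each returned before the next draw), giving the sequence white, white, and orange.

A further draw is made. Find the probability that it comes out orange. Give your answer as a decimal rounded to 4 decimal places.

0.3688

The likelihood of the observed sequence under each hypothesis: P(data | r = 1) = (9/10)(9/10)(1/10) = 0.081; P(data | r = 2) = (8/10)(8/10)(2/10) = 0.128; P(data | r = 6) = (4/10)(4/10)(6/10) = 0.096; P(data | r = 8) = (2/10)(2/10)(8/10) = 0.032; P(data | r = 9) = (1/10)(1/10)(9/10) = 0.009.
The prior-weighted likelihoods are 3/11 · 0.081 = 0.022091, 1/11 · 0.128 = 0.011636, 1/11 · 0.096 = 0.0087273, 4/11 · 0.032 = 0.011636, 2/11 · 0.009 = 0.0016364; with total 0.055727.
Dividing through by the total gives posterior P(r = 1 | data) = 0.39641, P(r = 2 | data) = 0.20881, P(r = 6 | data) = 0.15661, P(r = 8 | data) = 0.20881, P(r = 9 | data) = 0.029364.
Averaging over the posterior, P(orange next | data) = (1/10)(0.39641) + (1/5)(0.20881) + (3/5)(0.15661) + (4/5)(0.20881) + (9/10)(0.029364) = 0.36884.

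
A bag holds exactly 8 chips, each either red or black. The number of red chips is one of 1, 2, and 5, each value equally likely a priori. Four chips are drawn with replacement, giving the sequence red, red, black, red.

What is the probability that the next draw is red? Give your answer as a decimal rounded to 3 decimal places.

0.575

The likelihood of the observed sequence under each hypothesis: P(data | r = 1) = (1/8)(1/8)(7/8)(1/8) = 0.001709; P(data | r = 2) = (2/8)(2/8)(6/8)(2/8) = 0.011719; P(data | r = 5) = (5/8)(5/8)(3/8)(5/8) = 0.091553.
Weighting by the prior gives 1/3 · 0.001709 = 0.00056966, 1/3 · 0.011719 = 0.0039062, 1/3 · 0.091553 = 0.030518; with total 0.034993.
The posterior is then P(r = 1 | data) = 0.016279, P(r = 2 | data) = 0.11163, P(r = 5 | data) = 0.87209.
So P(red next | data) = Σ P(red next | H) P(H | data) = (1/8)(0.016279) + (1/4)(0.11163) + (5/8)(0.87209) = 0.575.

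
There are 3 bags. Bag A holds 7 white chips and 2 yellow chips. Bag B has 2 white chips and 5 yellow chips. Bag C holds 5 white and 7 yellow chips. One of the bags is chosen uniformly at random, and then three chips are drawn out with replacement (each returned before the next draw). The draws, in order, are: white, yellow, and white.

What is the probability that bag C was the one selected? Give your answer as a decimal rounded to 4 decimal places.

0.3445

Compute the likelihood of the observed sequence for each case: P(data | bag A) = (7/9)(2/9)(7/9) = 0.13443; P(data | bag B) = (2/7)(5/7)(2/7) = 0.058309; P(data | bag C) = (5/12)(7/12)(5/12) = 0.10127.
Weighting by the prior gives 1/3 · 0.13443 = 0.04481, 1/3 · 0.058309 = 0.019436, 1/3 · 0.10127 = 0.033758; with total 0.098004.
By Bayes' rule, P(bag C | data) = (0.033758) / (0.098004) = 0.34445.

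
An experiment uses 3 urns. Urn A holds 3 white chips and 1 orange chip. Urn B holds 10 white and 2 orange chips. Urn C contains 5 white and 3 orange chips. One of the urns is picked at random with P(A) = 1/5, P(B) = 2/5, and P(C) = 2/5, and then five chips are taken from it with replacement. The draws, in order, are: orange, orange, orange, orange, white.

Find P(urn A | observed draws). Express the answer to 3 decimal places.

Under each hypothesis, the probability of the observed sequence is: P(data | urn A) = (1/4)(1/4)(1/4)(1/4)(3/4) = 0.0029297; P(data | urn B) = (2/12)(2/12)(2/12)(2/12)(10/12) = 0.000643; P(data | urn C) = (3/8)(3/8)(3/8)(3/8)(5/8) = 0.01236.
Weighting by the prior gives 1/5 · 0.0029297 = 0.00058594, 2/5 · 0.000643 = 0.0002572, 2/5 · 0.01236 = 0.0049438; summing to 0.005787.
By Bayes' rule, P(urn A | data) = (0.00058594) / (0.005787) = 0.10125.

0.101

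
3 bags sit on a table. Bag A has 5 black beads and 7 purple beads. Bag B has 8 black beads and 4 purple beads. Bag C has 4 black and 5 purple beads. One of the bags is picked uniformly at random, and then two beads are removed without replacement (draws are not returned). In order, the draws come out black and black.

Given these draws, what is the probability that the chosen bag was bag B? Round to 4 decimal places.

Compute the likelihood of the observed sequence for each case: P(data | bag A) = (5/12)(4/11) = 5/33; P(data | bag B) = (8/12)(7/11) = 14/33; P(data | bag C) = (4/9)(3/8) = 1/6.
Multiplying each by its prior: 1/3 · 5/33 = 5/99, 1/3 · 14/33 = 14/99, 1/3 · 1/6 = 1/18; these sum to 49/198.
Hence P(bag B | data) = (14/99) / (49/198) = 4/7.

0.5714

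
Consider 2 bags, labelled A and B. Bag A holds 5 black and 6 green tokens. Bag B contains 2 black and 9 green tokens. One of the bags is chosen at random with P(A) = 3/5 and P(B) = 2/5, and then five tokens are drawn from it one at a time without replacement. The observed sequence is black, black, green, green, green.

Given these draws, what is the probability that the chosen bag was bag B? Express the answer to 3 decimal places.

For each hypothesis, P(data | H) works out to: P(data | bag A) = (5/11)(4/10)(6/9)(5/8)(4/7) = 0.04329; P(data | bag B) = (2/11)(1/10)(9/9)(8/8)(7/7) = 0.018182.
Multiplying each by its prior: 3/5 · 0.04329 = 0.025974, 2/5 · 0.018182 = 0.0072727; these sum to 0.033247.
By Bayes' rule, P(bag B | data) = (0.0072727) / (0.033247) = 0.21875.

0.219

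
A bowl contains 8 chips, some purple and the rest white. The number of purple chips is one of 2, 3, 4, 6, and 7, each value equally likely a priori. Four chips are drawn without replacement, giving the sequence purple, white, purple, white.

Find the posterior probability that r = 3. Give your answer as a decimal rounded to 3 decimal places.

0.313

For each hypothesis, P(data | H) works out to: P(data | r = 2) = (2/8)(6/7)(1/6)(5/5) = 1/28; P(data | r = 3) = (3/8)(5/7)(2/6)(4/5) = 1/14; P(data | r = 4) = (4/8)(4/7)(3/6)(3/5) = 3/35; P(data | r = 6) = (6/8)(2/7)(5/6)(1/5) = 1/28; P(data | r = 7) = (7/8)(1/7)(6/6)(0/5) = 0.
Weighting by the prior gives 1/5 · 1/28 = 1/140, 1/5 · 1/14 = 1/70, 1/5 · 3/35 = 3/175, 1/5 · 1/28 = 1/140, 1/5 · 0 = 0; these sum to 8/175.
By Bayes' rule, P(r = 3 | data) = (1/70) / (8/175) = 5/16.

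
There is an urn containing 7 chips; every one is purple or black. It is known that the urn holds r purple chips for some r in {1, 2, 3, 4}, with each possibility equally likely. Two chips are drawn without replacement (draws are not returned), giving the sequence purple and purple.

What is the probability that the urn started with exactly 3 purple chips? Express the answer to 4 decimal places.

0.3000

For each hypothesis, P(data | H) works out to: P(data | r = 1) = (1/7)(0/6) = 0; P(data | r = 2) = (2/7)(1/6) = 1/21; P(data | r = 3) = (3/7)(2/6) = 1/7; P(data | r = 4) = (4/7)(3/6) = 2/7.
Weighting by the prior gives 1/4 · 0 = 0, 1/4 · 1/21 = 1/84, 1/4 · 1/7 = 1/28, 1/4 · 2/7 = 1/14; summing to 5/42.
So P(r = 3 | data) = (1/28) / (5/42) = 3/10.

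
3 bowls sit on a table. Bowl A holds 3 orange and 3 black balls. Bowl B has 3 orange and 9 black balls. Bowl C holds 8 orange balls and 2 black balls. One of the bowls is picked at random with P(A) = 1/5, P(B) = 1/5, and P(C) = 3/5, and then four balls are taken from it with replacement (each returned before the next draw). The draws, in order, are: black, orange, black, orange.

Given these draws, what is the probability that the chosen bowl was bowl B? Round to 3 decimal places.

The likelihood of the observed sequence under each hypothesis: P(data | bowl A) = (3/6)(3/6)(3/6)(3/6) = 0.0625; P(data | bowl B) = (9/12)(3/12)(9/12)(3/12) = 0.035156; P(data | bowl C) = (2/10)(8/10)(2/10)(8/10) = 0.0256.
Weighting by the prior gives 1/5 · 0.0625 = 0.0125, 1/5 · 0.035156 = 0.0070313, 3/5 · 0.0256 = 0.01536; these sum to 0.034891.
Therefore the posterior P(bowl B | data) = (0.0070313) / (0.034891) = 0.20152.

0.202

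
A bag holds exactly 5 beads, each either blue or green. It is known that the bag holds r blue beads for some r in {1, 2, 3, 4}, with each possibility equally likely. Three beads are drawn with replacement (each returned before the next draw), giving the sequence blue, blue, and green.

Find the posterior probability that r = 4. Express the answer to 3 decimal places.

0.320

Compute the likelihood of the observed sequence for each case: P(data | r = 1) = (1/5)(1/5)(4/5) = 4/125; P(data | r = 2) = (2/5)(2/5)(3/5) = 12/125; P(data | r = 3) = (3/5)(3/5)(2/5) = 18/125; P(data | r = 4) = (4/5)(4/5)(1/5) = 16/125.
Weighting by the prior gives 1/4 · 4/125 = 1/125, 1/4 · 12/125 = 3/125, 1/4 · 18/125 = 9/250, 1/4 · 16/125 = 4/125; these sum to 1/10.
By Bayes' rule, P(r = 4 | data) = (4/125) / (1/10) = 8/25.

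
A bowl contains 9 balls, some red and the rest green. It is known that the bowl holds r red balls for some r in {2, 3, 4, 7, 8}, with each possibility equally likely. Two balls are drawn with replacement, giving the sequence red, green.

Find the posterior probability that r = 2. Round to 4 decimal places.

The likelihood of the observed sequence under each hypothesis: P(data | r = 2) = (2/9)(7/9) = 14/81; P(data | r = 3) = (3/9)(6/9) = 2/9; P(data | r = 4) = (4/9)(5/9) = 20/81; P(data | r = 7) = (7/9)(2/9) = 14/81; P(data | r = 8) = (8/9)(1/9) = 8/81.
Multiplying each by its prior: 1/5 · 14/81 = 14/405, 1/5 · 2/9 = 2/45, 1/5 · 20/81 = 4/81, 1/5 · 14/81 = 14/405, 1/5 · 8/81 = 8/405; summing to 74/405.
Therefore the posterior P(r = 2 | data) = (14/405) / (74/405) = 7/37.

0.1892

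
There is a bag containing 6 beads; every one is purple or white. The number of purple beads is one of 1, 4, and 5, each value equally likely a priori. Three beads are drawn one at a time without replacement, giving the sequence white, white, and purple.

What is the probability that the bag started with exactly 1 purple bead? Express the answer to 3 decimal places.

For each hypothesis, P(data | H) works out to: P(data | r = 1) = (5/6)(4/5)(1/4) = 1/6; P(data | r = 4) = (2/6)(1/5)(4/4) = 1/15; P(data | r = 5) = (1/6)(0/5) = 0.
The prior-weighted likelihoods are 1/3 · 1/6 = 1/18, 1/3 · 1/15 = 1/45, 1/3 · 0 = 0; these sum to 7/90.
Therefore the posterior P(r = 1 | data) = (1/18) / (7/90) = 5/7.

0.714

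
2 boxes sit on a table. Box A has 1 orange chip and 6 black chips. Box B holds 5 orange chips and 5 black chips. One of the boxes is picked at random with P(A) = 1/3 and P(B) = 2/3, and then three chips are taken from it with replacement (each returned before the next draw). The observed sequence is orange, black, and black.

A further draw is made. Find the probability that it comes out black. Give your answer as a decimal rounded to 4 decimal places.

For each hypothesis, P(data | H) works out to: P(data | box A) = (1/7)(6/7)(6/7) = 0.10496; P(data | box B) = (5/10)(5/10)(5/10) = 0.125.
The prior-weighted likelihoods are 1/3 · 0.10496 = 0.034985, 2/3 · 0.125 = 0.083333; these sum to 0.11832.
Dividing through by the total gives posterior P(box A | data) = 0.29569, P(box B | data) = 0.70431.
Averaging over the posterior, P(black next | data) = (6/7)(0.29569) + (1/2)(0.70431) = 0.6056.

0.6056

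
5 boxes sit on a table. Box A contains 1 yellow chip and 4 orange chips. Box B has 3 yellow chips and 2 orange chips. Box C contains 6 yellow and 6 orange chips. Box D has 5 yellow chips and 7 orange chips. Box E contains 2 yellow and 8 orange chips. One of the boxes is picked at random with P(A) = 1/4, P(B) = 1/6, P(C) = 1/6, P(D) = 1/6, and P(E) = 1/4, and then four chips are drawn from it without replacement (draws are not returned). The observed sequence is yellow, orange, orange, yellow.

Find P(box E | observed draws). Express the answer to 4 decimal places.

The likelihood of the observed sequence under each hypothesis: P(data | box A) = (1/5)(4/4)(3/3)(0/2) = 0; P(data | box B) = (3/5)(2/4)(1/3)(2/2) = 0.1; P(data | box C) = (6/12)(6/11)(5/10)(5/9) = 0.075758; P(data | box D) = (5/12)(7/11)(6/10)(4/9) = 0.070707; P(data | box E) = (2/10)(8/9)(7/8)(1/7) = 0.022222.
Multiplying each by its prior: 1/4 · 0 = 0, 1/6 · 0.1 = 0.016667, 1/6 · 0.075758 = 0.012626, 1/6 · 0.070707 = 0.011785, 1/4 · 0.022222 = 0.0055556; with total 0.046633.
So P(box E | data) = (0.0055556) / (0.046633) = 0.11913.

0.1191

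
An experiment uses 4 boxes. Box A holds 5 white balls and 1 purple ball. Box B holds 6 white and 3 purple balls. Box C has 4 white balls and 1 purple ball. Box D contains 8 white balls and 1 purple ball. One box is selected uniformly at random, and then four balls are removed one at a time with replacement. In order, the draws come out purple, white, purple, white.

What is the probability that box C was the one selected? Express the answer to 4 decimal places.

Under each hypothesis, the probability of the observed sequence is: P(data | box A) = (1/6)(5/6)(1/6)(5/6) = 0.01929; P(data | box B) = (3/9)(6/9)(3/9)(6/9) = 0.049383; P(data | box C) = (1/5)(4/5)(1/5)(4/5) = 0.0256; P(data | box D) = (1/9)(8/9)(1/9)(8/9) = 0.0097546.
The prior-weighted likelihoods are 1/4 · 0.01929 = 0.0048225, 1/4 · 0.049383 = 0.012346, 1/4 · 0.0256 = 0.0064, 1/4 · 0.0097546 = 0.0024387; summing to 0.026007.
By Bayes' rule, P(box C | data) = (0.0064) / (0.026007) = 0.24609.

0.2461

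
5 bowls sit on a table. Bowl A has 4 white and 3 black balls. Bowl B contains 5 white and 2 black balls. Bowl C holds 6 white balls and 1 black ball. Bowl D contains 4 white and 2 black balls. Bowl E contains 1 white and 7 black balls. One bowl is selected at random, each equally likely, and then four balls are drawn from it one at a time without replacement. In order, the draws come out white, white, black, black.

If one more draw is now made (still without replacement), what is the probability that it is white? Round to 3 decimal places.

Compute the likelihood of the observed sequence for each case: P(data | bowl A) = (4/7)(3/6)(3/5)(2/4) = 3/35; P(data | bowl B) = (5/7)(4/6)(2/5)(1/4) = 1/21; P(data | bowl C) = (6/7)(5/6)(1/5)(0/4) = 0; P(data | bowl D) = (4/6)(3/5)(2/4)(1/3) = 1/15; P(data | bowl E) = (1/8)(0/7) = 0.
The prior-weighted likelihoods are 1/5 · 3/35 = 3/175, 1/5 · 1/21 = 1/105, 1/5 · 0 = 0, 1/5 · 1/15 = 1/75, 1/5 · 0 = 0; these sum to 1/25.
The posterior is then P(bowl A | data) = 3/7, P(bowl B | data) = 5/21, P(bowl C | data) = 0, P(bowl D | data) = 1/3, P(bowl E | data) = 0.
The predictive probability is P(white next | data) = (2/3)(3/7) + (1)(5/21) + (1)(1/3) = 6/7.

0.857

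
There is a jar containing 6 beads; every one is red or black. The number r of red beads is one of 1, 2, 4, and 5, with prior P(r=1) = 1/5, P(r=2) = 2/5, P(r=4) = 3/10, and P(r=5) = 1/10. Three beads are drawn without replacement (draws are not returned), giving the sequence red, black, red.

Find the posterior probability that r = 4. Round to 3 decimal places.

For each hypothesis, P(data | H) works out to: P(data | r = 1) = (1/6)(5/5)(0/4) = 0; P(data | r = 2) = (2/6)(4/5)(1/4) = 1/15; P(data | r = 4) = (4/6)(2/5)(3/4) = 1/5; P(data | r = 5) = (5/6)(1/5)(4/4) = 1/6.
Multiplying each by its prior: 1/5 · 0 = 0, 2/5 · 1/15 = 2/75, 3/10 · 1/5 = 3/50, 1/10 · 1/6 = 1/60; with total 31/300.
So P(r = 4 | data) = (3/50) / (31/300) = 18/31.

0.581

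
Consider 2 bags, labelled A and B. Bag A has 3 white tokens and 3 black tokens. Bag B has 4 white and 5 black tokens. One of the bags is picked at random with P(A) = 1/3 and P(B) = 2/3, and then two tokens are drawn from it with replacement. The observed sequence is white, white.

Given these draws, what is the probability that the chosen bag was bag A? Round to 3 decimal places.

0.388

For each hypothesis, P(data | H) works out to: P(data | bag A) = (3/6)(3/6) = 1/4; P(data | bag B) = (4/9)(4/9) = 16/81.
Weighting by the prior gives 1/3 · 1/4 = 1/12, 2/3 · 16/81 = 32/243; summing to 209/972.
Hence P(bag A | data) = (1/12) / (209/972) = 81/209.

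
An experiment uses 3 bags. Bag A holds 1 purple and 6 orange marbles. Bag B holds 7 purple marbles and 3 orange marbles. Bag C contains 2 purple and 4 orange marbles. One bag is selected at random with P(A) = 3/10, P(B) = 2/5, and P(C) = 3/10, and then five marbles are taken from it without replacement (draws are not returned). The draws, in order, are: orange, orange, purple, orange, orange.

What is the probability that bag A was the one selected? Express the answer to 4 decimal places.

0.6818

Compute the likelihood of the observed sequence for each case: P(data | bag A) = (6/7)(5/6)(1/5)(4/4)(3/3) = 1/7; P(data | bag B) = (3/10)(2/9)(7/8)(1/7)(0/6) = 0; P(data | bag C) = (4/6)(3/5)(2/4)(2/3)(1/2) = 1/15.
Multiplying each by its prior: 3/10 · 1/7 = 3/70, 2/5 · 0 = 0, 3/10 · 1/15 = 1/50; these sum to 11/175.
So P(bag A | data) = (3/70) / (11/175) = 15/22.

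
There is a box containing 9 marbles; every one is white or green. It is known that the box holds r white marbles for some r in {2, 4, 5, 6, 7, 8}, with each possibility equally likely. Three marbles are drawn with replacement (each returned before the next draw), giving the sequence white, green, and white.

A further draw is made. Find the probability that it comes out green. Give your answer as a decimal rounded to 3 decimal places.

Under each hypothesis, the probability of the observed sequence is: P(data | r = 2) = (2/9)(7/9)(2/9) = 0.038409; P(data | r = 4) = (4/9)(5/9)(4/9) = 0.10974; P(data | r = 5) = (5/9)(4/9)(5/9) = 0.13717; P(data | r = 6) = (6/9)(3/9)(6/9) = 0.14815; P(data | r = 7) = (7/9)(2/9)(7/9) = 0.13443; P(data | r = 8) = (8/9)(1/9)(8/9) = 0.087791.
The prior-weighted likelihoods are 1/6 · 0.038409 = 0.0064015, 1/6 · 0.10974 = 0.01829, 1/6 · 0.13717 = 0.022862, 1/6 · 0.14815 = 0.024691, 1/6 · 0.13443 = 0.022405, 1/6 · 0.087791 = 0.014632; these sum to 0.10928.
Normalising, the posterior is P(r = 2 | data) = 0.058577, P(r = 4 | data) = 0.16736, P(r = 5 | data) = 0.20921, P(r = 6 | data) = 0.22594, P(r = 7 | data) = 0.20502, P(r = 8 | data) = 0.13389.
So P(green next | data) = Σ P(green next | H) P(H | data) = (7/9)(0.058577) + (5/9)(0.16736) + (4/9)(0.20921) + (1/3)(0.22594) + (2/9)(0.20502) + (1/9)(0.13389) = 0.36727.

0.367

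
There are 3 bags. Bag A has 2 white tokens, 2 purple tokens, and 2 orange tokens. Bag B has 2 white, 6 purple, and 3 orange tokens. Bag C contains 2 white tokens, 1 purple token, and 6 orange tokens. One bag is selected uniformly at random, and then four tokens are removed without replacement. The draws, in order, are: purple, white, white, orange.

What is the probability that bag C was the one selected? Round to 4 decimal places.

0.1291

For each hypothesis, P(data | H) works out to: P(data | bag A) = (2/6)(2/5)(1/4)(2/3) = 0.022222; P(data | bag B) = (6/11)(2/10)(1/9)(3/8) = 0.0045455; P(data | bag C) = (1/9)(2/8)(1/7)(6/6) = 0.0039683.
Weighting by the prior gives 1/3 · 0.022222 = 0.0074074, 1/3 · 0.0045455 = 0.0015152, 1/3 · 0.0039683 = 0.0013228; summing to 0.010245.
So P(bag C | data) = (0.0013228) / (0.010245) = 0.12911.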